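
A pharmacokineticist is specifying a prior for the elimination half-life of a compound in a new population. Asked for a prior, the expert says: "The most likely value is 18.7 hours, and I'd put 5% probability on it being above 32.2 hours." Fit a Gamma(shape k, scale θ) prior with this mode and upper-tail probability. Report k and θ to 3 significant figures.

k ≈ 10.5, θ ≈ 1.98

Gamma(k,θ) with k>1 has mode (k−1)θ, so θ = 18.7/(k−1).
Need P(X < 32.2) = 0.95 with θ tied to k this way. Start at k = 2, θ = 18.7: P(X<32.2) ≈ 0.514.
Too low — raise k to concentrate. Iterating converges to k ≈ 10.5.
Then θ = 18.7/(10.5−1) ≈ 1.98.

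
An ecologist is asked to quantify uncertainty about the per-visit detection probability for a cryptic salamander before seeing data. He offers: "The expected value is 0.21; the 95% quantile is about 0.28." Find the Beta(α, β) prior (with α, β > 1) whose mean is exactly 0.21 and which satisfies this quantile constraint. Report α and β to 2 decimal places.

With mean 0.21 fixed, write α = 0.21s, β = 0.79s where s = α+β.
Need P(θ < 0.28) = 0.95 under Beta(0.21s, 0.79s). Normal approximation: (q−m)/√(m(1−m)/s) ≈ z_{0.95} = 1.64, so s ≈ 0.21·0.79·(1.64)²/(0.28−0.21)² = 91.6.
At s = 91.6: P(θ<0.28) ≈ 0.943. Adjusting to match 0.95 gives s ≈ 99.61.
So α = 0.21·99.61 ≈ 20.92, β = 0.79·99.61 ≈ 78.70.

α ≈ 20.92, β ≈ 78.70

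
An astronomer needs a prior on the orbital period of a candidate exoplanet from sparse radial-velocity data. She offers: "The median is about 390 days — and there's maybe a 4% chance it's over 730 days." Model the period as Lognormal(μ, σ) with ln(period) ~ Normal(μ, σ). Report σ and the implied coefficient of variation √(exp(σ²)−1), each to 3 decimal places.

If T ~ Lognormal(μ,σ) then ln T ~ Normal(μ,σ), so the p-quantile of ln T is μ + z_p·σ.
ln(390) = 5.966 and ln(730) = 6.593; z_{0.5} = 0, z_{0.96} = 1.751.
σ = (6.593 − 5.966)/(1.751 − (0)) = 0.358.
μ = 5.966 − (0)·0.358 = 5.966.
CV = √(exp(σ²)−1) = √(exp(0.1282)−1) = 0.370.

σ ≈ 0.358, CV ≈ 0.370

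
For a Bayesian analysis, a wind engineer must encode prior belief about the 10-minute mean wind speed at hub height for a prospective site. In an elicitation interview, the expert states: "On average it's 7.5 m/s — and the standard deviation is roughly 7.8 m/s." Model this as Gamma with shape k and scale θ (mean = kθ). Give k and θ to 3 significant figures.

For Gamma(k, scale θ): mean = kθ, variance = kθ², so CV = 1/√k.
CV = SD/mean = 7.8/7.5 = 1.04, hence k = 1/CV² = 0.925.
Then θ = mean/k = 7.5/0.925 = 8.11.

k ≈ 0.925, θ ≈ 8.11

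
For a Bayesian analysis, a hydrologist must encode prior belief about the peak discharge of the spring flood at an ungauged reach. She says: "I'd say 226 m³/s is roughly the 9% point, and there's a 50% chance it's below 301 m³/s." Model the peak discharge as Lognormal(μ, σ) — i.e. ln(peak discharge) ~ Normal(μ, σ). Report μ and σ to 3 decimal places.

μ ≈ 5.707, σ ≈ 0.214

If T ~ Lognormal(μ,σ) then ln T ~ Normal(μ,σ), so the p-quantile of ln T is μ + z_p·σ.
ln(226) = 5.421 and ln(301) = 5.707; z_{0.09} = -1.341, z_{0.5} = 0.
σ = (5.707 − 5.421)/(0 − (-1.341)) = 0.214.
μ = 5.421 − (-1.341)·0.214 = 5.707.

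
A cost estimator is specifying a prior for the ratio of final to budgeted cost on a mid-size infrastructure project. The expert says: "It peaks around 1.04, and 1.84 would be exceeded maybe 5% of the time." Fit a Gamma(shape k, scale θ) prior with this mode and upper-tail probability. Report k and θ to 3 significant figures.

Gamma(k,θ) with k>1 has mode (k−1)θ, so θ = 1.04/(k−1).
Need P(X < 1.84) = 0.95 with θ tied to k this way. Start at k = 2, θ = 1.04: P(X<1.84) ≈ 0.528.
Too low — raise k to concentrate. Iterating converges to k ≈ 9.57.
Then θ = 1.04/(9.57−1) ≈ 0.121.

k ≈ 9.57, θ ≈ 0.121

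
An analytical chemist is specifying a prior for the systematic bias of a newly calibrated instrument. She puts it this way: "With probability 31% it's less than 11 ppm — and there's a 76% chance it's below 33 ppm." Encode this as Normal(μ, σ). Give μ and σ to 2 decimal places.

μ = 20.07, σ = 18.30

For Normal(μ,σ), the p-quantile is μ + z_p·σ. Here z_{0.31} = -0.4959, z_{0.76} = 0.7063.
So 11 = μ − 0.4959σ and 33 = μ + 0.7063σ.
Subtracting: σ = (33 − 11)/(0.7063 − (-0.4959)) = 18.30.
Then μ = 11 − (-0.4959)·18.30 = 20.07.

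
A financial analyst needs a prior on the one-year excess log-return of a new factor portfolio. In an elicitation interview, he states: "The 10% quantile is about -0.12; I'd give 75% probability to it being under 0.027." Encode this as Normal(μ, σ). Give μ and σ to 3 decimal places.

For Normal(μ,σ), the p-quantile is μ + z_p·σ. Here z_{0.1} = -1.282, z_{0.75} = 0.6745.
So -0.12 = μ − 1.282σ and 0.027 = μ + 0.6745σ.
Subtracting: σ = (0.027 − -0.12)/(0.6745 − (-1.282)) = 0.075.
Then μ = -0.12 − (-1.282)·0.075 = -0.024.

μ = -0.024, σ = 0.075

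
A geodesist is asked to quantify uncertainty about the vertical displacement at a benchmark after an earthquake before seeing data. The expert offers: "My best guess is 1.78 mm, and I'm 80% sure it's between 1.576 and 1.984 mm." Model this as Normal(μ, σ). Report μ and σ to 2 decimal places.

A symmetric 80% interval runs μ ± z·σ with z = 1.282.
Half-width = 0.204, so σ = 0.204/1.282 = 0.16.
μ is the stated best guess, 1.78.

μ = 1.78, σ = 0.16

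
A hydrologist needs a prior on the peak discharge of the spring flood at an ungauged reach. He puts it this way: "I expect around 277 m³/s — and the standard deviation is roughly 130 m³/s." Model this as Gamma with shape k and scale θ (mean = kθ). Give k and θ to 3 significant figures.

k ≈ 4.54, θ ≈ 61

For Gamma(k, scale θ): mean = kθ, variance = kθ², so CV = 1/√k.
CV = SD/mean = 130/277 = 0.4693, hence k = 1/CV² = 4.54.
Then θ = mean/k = 277/4.54 = 61.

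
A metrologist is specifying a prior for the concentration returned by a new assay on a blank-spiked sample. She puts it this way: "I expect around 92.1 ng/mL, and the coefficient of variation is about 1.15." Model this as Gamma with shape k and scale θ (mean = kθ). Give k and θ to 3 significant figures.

k ≈ 0.756, θ ≈ 122

For Gamma(k, scale θ): mean = kθ, variance = kθ², so CV = 1/√k.
CV = 1.15, hence k = 1/CV² = 0.756.
Then θ = mean/k = 92.1/0.756 = 122.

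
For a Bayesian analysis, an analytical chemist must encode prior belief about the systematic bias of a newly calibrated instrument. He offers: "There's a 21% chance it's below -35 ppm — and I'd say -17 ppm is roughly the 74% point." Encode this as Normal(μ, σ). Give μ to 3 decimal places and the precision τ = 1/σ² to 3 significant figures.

For Normal(μ,σ), the p-quantile is μ + z_p·σ. Here z_{0.21} = -0.8064, z_{0.74} = 0.6433.
So -35 = μ − 0.8064σ and -17 = μ + 0.6433σ.
Subtracting: σ = (-17 − -35)/(0.6433 − (-0.8064)) = 12.416.
Then μ = -35 − (-0.8064)·12.416 = -24.988.
Precision τ = 1/σ² = 1/12.42² = 0.00649.

μ = -24.988, τ = 0.00649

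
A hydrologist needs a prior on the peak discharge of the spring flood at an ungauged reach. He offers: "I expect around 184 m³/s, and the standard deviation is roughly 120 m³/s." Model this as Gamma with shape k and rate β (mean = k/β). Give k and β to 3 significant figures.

k ≈ 2.35, β ≈ 0.0128

For Gamma(k, rate β): mean = k/β, variance = k/β², so CV = 1/√k.
CV = SD/mean = 120/184 = 0.6522, hence k = 1/CV² = 2.35.
Then β = k/mean = 2.35/184 = 0.0128.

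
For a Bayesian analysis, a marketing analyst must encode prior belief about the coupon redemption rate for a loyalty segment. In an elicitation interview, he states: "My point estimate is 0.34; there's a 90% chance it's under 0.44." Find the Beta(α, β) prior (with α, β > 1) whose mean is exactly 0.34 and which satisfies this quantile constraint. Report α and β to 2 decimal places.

With mean 0.34 fixed, write α = 0.34s, β = 0.66s where s = α+β.
Need P(θ < 0.44) = 0.9 under Beta(0.34s, 0.66s). Normal approximation: (q−m)/√(m(1−m)/s) ≈ z_{0.9} = 1.28, so s ≈ 0.34·0.66·(1.28)²/(0.44−0.34)² = 36.9.
At s = 36.9: P(θ<0.44) ≈ 0.897. Adjusting to match 0.9 gives s ≈ 37.81.
So α = 0.34·37.81 ≈ 12.86, β = 0.66·37.81 ≈ 24.95.

α ≈ 12.86, β ≈ 24.95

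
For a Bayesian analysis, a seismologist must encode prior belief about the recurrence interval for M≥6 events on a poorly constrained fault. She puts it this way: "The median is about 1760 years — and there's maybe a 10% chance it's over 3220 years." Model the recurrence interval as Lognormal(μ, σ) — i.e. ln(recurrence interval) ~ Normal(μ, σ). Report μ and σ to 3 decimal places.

If T ~ Lognormal(μ,σ) then ln T ~ Normal(μ,σ), so the p-quantile of ln T is μ + z_p·σ.
ln(1760) = 7.473 and ln(3220) = 8.077; z_{0.5} = 0, z_{0.9} = 1.282.
σ = (8.077 − 7.473)/(1.282 − (0)) = 0.471.
μ = 7.473 − (0)·0.471 = 7.473.

μ ≈ 7.473, σ ≈ 0.471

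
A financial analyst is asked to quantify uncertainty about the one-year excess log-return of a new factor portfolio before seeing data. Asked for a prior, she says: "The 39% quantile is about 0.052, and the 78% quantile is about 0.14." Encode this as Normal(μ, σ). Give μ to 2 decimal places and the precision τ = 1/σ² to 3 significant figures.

μ = 0.08, τ = 143

The p-quantile of Normal(μ,σ) is μ + z_p·σ, with z_{0.39} = -0.2793 and z_{0.78} = 0.7722.
Eliminate σ: μ = (z₂·x₁ − z₁·x₂)/(z₂ − z₁) = (0.7722·0.052 − (-0.2793)·0.14)/1.052 = 0.08.
Then σ = (x₂ − x₁)/(z₂ − z₁) = (0.14 − 0.052)/1.052 = 0.08.
Precision τ = 1/σ² = 1/0.08369² = 143.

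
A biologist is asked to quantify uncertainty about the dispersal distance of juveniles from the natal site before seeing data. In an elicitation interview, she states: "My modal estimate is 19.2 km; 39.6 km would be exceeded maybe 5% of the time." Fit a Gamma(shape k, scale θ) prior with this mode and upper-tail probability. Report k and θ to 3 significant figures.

Gamma(k,θ) with k>1 has mode (k−1)θ, so θ = 19.2/(k−1).
Need P(X < 39.6) = 0.95 with θ tied to k this way. Start at k = 2, θ = 19.2: P(X<39.6) ≈ 0.611.
Too low — raise k to concentrate. Iterating converges to k ≈ 6.28.
Then θ = 19.2/(6.28−1) ≈ 3.64.

k ≈ 6.28, θ ≈ 3.64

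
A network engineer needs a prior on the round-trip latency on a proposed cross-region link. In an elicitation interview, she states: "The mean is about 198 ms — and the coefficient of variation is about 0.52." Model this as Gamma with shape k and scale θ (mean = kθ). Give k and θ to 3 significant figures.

For Gamma(k, scale θ): mean = kθ, variance = kθ², so CV = 1/√k.
CV = 0.52, hence k = 1/CV² = 3.7.
Then θ = mean/k = 198/3.7 = 53.5.

k ≈ 3.7, θ ≈ 53.5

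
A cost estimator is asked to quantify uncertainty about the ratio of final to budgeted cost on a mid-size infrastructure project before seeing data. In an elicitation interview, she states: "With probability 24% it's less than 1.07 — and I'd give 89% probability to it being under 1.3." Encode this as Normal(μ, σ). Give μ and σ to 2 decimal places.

The p-quantile of Normal(μ,σ) is μ + z_p·σ, with z_{0.24} = -0.7063 and z_{0.89} = 1.227.
Eliminate σ: μ = (z₂·x₁ − z₁·x₂)/(z₂ − z₁) = (1.227·1.07 − (-0.7063)·1.3)/1.933 = 1.15.
Then σ = (x₂ − x₁)/(z₂ − z₁) = (1.3 − 1.07)/1.933 = 0.12.

μ = 1.15, σ = 0.12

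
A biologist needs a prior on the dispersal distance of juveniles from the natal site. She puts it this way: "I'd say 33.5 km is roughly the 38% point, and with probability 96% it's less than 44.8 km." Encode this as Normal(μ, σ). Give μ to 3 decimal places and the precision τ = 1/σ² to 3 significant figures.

μ = 35.179, τ = 0.0331

The p-quantile of Normal(μ,σ) is μ + z_p·σ, with z_{0.38} = -0.3055 and z_{0.96} = 1.751.
Eliminate σ: μ = (z₂·x₁ − z₁·x₂)/(z₂ − z₁) = (1.751·33.5 − (-0.3055)·44.8)/2.056 = 35.179.
Then σ = (x₂ − x₁)/(z₂ − z₁) = (44.8 − 33.5)/2.056 = 5.496.
Precision τ = 1/σ² = 1/5.496² = 0.0331.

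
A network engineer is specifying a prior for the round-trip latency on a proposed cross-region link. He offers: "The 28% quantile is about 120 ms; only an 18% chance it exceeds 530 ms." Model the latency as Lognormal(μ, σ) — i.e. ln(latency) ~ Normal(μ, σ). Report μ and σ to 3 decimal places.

μ ≈ 5.365, σ ≈ 0.991

If T ~ Lognormal(μ,σ) then ln T ~ Normal(μ,σ), so the p-quantile of ln T is μ + z_p·σ.
ln(120) = 4.787 and ln(530) = 6.273; z_{0.28} = -0.5828, z_{0.82} = 0.9154.
σ = (6.273 − 4.787)/(0.9154 − (-0.5828)) = 0.991.
μ = 4.787 − (-0.5828)·0.991 = 5.365.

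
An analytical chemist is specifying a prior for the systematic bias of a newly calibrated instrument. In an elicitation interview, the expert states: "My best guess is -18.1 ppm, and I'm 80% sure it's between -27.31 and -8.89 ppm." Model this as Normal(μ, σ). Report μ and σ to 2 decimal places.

μ = -18.10, σ = 7.19

A symmetric 80% interval runs μ ± z·σ with z = 1.282.
Half-width = 9.21, so σ = 9.21/1.282 = 7.19.
μ is the stated best guess, -18.10.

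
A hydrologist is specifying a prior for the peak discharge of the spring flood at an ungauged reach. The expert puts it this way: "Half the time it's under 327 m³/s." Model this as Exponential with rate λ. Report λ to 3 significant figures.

λ ≈ 0.00212

Exponential median = ln 2 / λ, so λ = ln 2 / 327.0 = 0.00212.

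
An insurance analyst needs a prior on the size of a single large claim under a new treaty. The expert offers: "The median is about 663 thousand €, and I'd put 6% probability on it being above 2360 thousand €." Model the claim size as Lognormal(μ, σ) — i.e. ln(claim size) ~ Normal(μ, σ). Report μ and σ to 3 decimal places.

If T ~ Lognormal(μ,σ) then ln T ~ Normal(μ,σ), so the p-quantile of ln T is μ + z_p·σ.
ln(663) = 6.497 and ln(2360) = 7.766; z_{0.5} = 0, z_{0.94} = 1.555.
σ = (7.766 − 6.497)/(1.555 − (0)) = 0.817.
μ = 6.497 − (0)·0.817 = 6.497.

μ ≈ 6.497, σ ≈ 0.817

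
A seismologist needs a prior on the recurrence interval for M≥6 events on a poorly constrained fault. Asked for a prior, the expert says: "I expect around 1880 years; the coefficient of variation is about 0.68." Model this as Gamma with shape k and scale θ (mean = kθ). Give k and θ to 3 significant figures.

For Gamma(k, scale θ): mean = kθ, variance = kθ², so CV = 1/√k.
CV = 0.68, hence k = 1/CV² = 2.16.
Then θ = mean/k = 1880/2.16 = 869.

k ≈ 2.16, θ ≈ 869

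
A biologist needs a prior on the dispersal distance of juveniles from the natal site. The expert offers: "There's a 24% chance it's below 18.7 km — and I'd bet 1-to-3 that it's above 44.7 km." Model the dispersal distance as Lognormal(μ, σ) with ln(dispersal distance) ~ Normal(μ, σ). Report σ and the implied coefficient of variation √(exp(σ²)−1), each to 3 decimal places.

σ ≈ 0.631, CV ≈ 0.700

If T ~ Lognormal(μ,σ) then ln T ~ Normal(μ,σ), so the p-quantile of ln T is μ + z_p·σ.
ln(18.7) = 2.929 and ln(44.7) = 3.8; z_{0.24} = -0.7063, z_{0.75} = 0.6745.
σ = (3.8 − 2.929)/(0.6745 − (-0.7063)) = 0.631.
μ = 2.929 − (-0.7063)·0.631 = 3.374.
CV = √(exp(σ²)−1) = √(exp(0.3983)−1) = 0.700.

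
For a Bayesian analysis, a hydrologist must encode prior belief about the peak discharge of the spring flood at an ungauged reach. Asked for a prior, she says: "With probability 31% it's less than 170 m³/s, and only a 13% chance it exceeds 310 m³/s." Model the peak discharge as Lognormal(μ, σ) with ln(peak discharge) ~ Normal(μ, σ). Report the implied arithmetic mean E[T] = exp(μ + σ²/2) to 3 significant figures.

E[T] ≈ 219 m³/s

If T ~ Lognormal(μ,σ) then ln T ~ Normal(μ,σ), so the p-quantile of ln T is μ + z_p·σ.
ln(170) = 5.136 and ln(310) = 5.737; z_{0.31} = -0.4959, z_{0.87} = 1.126.
σ = (5.737 − 5.136)/(1.126 − (-0.4959)) = 0.370.
μ = 5.136 − (-0.4959)·0.370 = 5.319.
E[T] = exp(μ + σ²/2) = exp(5.319 + 0.0686) = 219 m³/s.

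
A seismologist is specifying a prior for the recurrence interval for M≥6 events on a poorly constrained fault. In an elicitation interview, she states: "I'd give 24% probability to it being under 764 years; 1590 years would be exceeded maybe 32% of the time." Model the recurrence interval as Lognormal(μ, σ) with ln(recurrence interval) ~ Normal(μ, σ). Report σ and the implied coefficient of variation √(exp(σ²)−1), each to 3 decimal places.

If T ~ Lognormal(μ,σ) then ln T ~ Normal(μ,σ), so the p-quantile of ln T is μ + z_p·σ.
ln(764) = 6.639 and ln(1590) = 7.371; z_{0.24} = -0.7063, z_{0.68} = 0.4677.
σ = (7.371 − 6.639)/(0.4677 − (-0.7063)) = 0.624.
μ = 6.639 − (-0.7063)·0.624 = 7.080.
CV = √(exp(σ²)−1) = √(exp(0.3897)−1) = 0.690.

σ ≈ 0.624, CV ≈ 0.690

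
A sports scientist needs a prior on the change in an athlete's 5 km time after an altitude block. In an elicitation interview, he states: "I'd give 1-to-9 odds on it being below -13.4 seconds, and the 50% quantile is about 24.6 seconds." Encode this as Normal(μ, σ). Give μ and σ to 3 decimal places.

For Normal(μ,σ), the p-quantile is μ + z_p·σ. Here z_{0.1} = -1.282, z_{0.5} = 0.
So -13.4 = μ − 1.282σ and 24.6 = μ + 0σ.
Subtracting: σ = (24.6 − -13.4)/(0 − (-1.282)) = 29.652.
Then μ = -13.4 − (-1.282)·29.652 = 24.600.

μ = 24.600, σ = 29.652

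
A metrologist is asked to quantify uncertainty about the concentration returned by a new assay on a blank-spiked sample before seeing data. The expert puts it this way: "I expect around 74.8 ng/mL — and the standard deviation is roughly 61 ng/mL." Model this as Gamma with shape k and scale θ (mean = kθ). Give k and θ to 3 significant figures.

k ≈ 1.5, θ ≈ 49.7

For Gamma(k, scale θ): mean = kθ, variance = kθ², so CV = 1/√k.
CV = SD/mean = 61/74.8 = 0.8155, hence k = 1/CV² = 1.5.
Then θ = mean/k = 74.8/1.5 = 49.7.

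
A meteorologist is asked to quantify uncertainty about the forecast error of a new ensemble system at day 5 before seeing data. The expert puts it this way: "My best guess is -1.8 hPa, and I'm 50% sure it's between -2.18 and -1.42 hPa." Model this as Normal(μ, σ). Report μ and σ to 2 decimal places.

A symmetric 50% interval runs μ ± z·σ with z = 0.6745.
Half-width = 0.38, so σ = 0.38/0.6745 = 0.56.
μ is the stated best guess, -1.80.

μ = -1.80, σ = 0.56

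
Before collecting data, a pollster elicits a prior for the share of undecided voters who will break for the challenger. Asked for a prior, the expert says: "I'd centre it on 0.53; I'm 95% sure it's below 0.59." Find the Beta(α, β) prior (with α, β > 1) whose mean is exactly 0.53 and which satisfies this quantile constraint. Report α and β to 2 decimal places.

With mean 0.53 fixed, write α = 0.53s, β = 0.47s where s = α+β.
Need P(θ < 0.59) = 0.95 under Beta(0.53s, 0.47s). Normal approximation: (q−m)/√(m(1−m)/s) ≈ z_{0.95} = 1.64, so s ≈ 0.53·0.47·(1.64)²/(0.59−0.53)² = 187.2.
At s = 187.2: P(θ<0.59) ≈ 0.951. Adjusting to match 0.95 gives s ≈ 185.20.
So α = 0.53·185.20 ≈ 98.16, β = 0.47·185.20 ≈ 87.04.

α ≈ 98.16, β ≈ 87.04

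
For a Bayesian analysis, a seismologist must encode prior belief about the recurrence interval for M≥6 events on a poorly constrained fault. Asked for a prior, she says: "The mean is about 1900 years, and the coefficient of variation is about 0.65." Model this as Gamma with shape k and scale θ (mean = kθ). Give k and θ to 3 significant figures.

k ≈ 2.37, θ ≈ 803

For Gamma(k, scale θ): mean = kθ, variance = kθ², so CV = 1/√k.
CV = 0.65, hence k = 1/CV² = 2.37.
Then θ = mean/k = 1900/2.37 = 803.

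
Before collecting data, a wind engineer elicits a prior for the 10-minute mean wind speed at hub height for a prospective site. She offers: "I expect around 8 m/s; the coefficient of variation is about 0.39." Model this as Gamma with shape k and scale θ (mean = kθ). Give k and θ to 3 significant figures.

k ≈ 6.57, θ ≈ 1.22

For Gamma(k, scale θ): mean = kθ, variance = kθ², so CV = 1/√k.
CV = 0.39, hence k = 1/CV² = 6.57.
Then θ = mean/k = 8/6.57 = 1.22.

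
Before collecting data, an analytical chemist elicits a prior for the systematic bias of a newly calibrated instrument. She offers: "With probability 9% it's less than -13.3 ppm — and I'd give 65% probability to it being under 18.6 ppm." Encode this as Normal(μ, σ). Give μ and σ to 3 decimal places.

For Normal(μ,σ), the p-quantile is μ + z_p·σ. Here z_{0.09} = -1.341, z_{0.65} = 0.3853.
So -13.3 = μ − 1.341σ and 18.6 = μ + 0.3853σ.
Subtracting: σ = (18.6 − -13.3)/(0.3853 − (-1.341)) = 18.481.
Then μ = -13.3 − (-1.341)·18.481 = 11.479.

μ = 11.479, σ = 18.481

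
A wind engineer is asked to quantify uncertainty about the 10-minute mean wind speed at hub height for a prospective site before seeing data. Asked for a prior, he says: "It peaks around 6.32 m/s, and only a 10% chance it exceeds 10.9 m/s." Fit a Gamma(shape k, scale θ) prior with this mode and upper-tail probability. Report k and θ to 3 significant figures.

Gamma(k,θ) with k>1 has mode (k−1)θ, so θ = 6.32/(k−1).
Need P(X < 10.9) = 0.9 with θ tied to k this way. Start at k = 2, θ = 6.32: P(X<10.9) ≈ 0.514.
Too low — raise k to concentrate. Iterating converges to k ≈ 7.38.
Then θ = 6.32/(7.38−1) ≈ 0.99.

k ≈ 7.38, θ ≈ 0.99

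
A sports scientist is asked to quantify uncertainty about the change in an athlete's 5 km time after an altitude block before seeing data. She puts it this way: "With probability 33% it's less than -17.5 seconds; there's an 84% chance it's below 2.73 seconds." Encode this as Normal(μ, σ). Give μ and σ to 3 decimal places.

μ = -11.296, σ = 14.104

For Normal(μ,σ), the p-quantile is μ + z_p·σ. Here z_{0.33} = -0.4399, z_{0.84} = 0.9945.
So -17.5 = μ − 0.4399σ and 2.73 = μ + 0.9945σ.
Subtracting: σ = (2.73 − -17.5)/(0.9945 − (-0.4399)) = 14.104.
Then μ = -17.5 − (-0.4399)·14.104 = -11.296.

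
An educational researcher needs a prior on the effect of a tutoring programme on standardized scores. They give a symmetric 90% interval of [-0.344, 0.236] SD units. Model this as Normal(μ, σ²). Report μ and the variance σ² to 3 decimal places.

A symmetric 90% interval runs μ ± z·σ with z = 1.645.
Half-width = 0.29, so σ = 0.29/1.645 = 0.1763 and σ² = 0.031.
μ is the interval midpoint, -0.054.

μ = -0.054, σ² = 0.031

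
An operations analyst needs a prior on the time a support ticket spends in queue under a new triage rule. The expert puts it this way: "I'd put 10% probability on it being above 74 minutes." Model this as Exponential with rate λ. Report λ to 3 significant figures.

P(T > 74.0) = e^(−λ·74.0) = 0.1, so λ = −ln(0.1)/74.0 = 0.0311.

λ ≈ 0.0311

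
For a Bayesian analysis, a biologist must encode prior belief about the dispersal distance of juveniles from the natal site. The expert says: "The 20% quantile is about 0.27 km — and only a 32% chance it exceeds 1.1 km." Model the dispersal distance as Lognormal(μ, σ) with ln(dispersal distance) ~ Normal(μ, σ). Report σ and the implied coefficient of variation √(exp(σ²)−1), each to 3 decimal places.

If T ~ Lognormal(μ,σ) then ln T ~ Normal(μ,σ), so the p-quantile of ln T is μ + z_p·σ.
ln(0.27) = -1.309 and ln(1.1) = 0.09531; z_{0.2} = -0.8416, z_{0.68} = 0.4677.
σ = (0.09531 − -1.309)/(0.4677 − (-0.8416)) = 1.073.
μ = -1.309 − (-0.8416)·1.073 = -0.406.
CV = √(exp(σ²)−1) = √(exp(1.1509)−1) = 1.470.

σ ≈ 1.073, CV ≈ 1.470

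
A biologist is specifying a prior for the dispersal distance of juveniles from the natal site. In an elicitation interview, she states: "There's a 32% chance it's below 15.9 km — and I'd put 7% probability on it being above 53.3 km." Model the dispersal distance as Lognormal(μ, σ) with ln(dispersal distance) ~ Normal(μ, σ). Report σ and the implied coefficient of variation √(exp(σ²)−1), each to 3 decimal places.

If T ~ Lognormal(μ,σ) then ln T ~ Normal(μ,σ), so the p-quantile of ln T is μ + z_p·σ.
ln(15.9) = 2.766 and ln(53.3) = 3.976; z_{0.32} = -0.4677, z_{0.93} = 1.476.
σ = (3.976 − 2.766)/(1.476 − (-0.4677)) = 0.622.
μ = 2.766 − (-0.4677)·0.622 = 3.057.
CV = √(exp(σ²)−1) = √(exp(0.3874)−1) = 0.688.

σ ≈ 0.622, CV ≈ 0.688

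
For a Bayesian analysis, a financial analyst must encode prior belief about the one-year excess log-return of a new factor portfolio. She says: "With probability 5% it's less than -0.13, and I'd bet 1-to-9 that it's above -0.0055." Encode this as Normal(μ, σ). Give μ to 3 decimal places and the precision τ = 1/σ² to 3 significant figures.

The p-quantile of Normal(μ,σ) is μ + z_p·σ, with z_{0.05} = -1.645 and z_{0.9} = 1.282.
Eliminate σ: μ = (z₂·x₁ − z₁·x₂)/(z₂ − z₁) = (1.282·-0.13 − (-1.645)·-0.0055)/2.926 = -0.060.
Then σ = (x₂ − x₁)/(z₂ − z₁) = (-0.0055 − -0.13)/2.926 = 0.043.
Precision τ = 1/σ² = 1/0.04254² = 552.

μ = -0.060, τ = 552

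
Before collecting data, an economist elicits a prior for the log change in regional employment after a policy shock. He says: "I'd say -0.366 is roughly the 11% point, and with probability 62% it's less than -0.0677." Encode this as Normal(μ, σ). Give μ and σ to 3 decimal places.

For Normal(μ,σ), the p-quantile is μ + z_p·σ. Here z_{0.11} = -1.227, z_{0.62} = 0.3055.
So -0.366 = μ − 1.227σ and -0.0677 = μ + 0.3055σ.
Subtracting: σ = (-0.0677 − -0.366)/(0.3055 − (-1.227)) = 0.195.
Then μ = -0.366 − (-1.227)·0.195 = -0.127.

μ = -0.127, σ = 0.195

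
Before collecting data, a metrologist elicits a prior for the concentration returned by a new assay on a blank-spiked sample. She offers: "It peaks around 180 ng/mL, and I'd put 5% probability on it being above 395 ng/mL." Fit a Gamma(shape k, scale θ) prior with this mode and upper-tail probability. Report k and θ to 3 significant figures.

k ≈ 5.46, θ ≈ 40.4

Gamma(k,θ) with k>1 has mode (k−1)θ, so θ = 180/(k−1).
Need P(X < 395) = 0.95 with θ tied to k this way. Start at k = 2, θ = 180: P(X<395) ≈ 0.644.
Too low — raise k to concentrate. Iterating converges to k ≈ 5.46.
Then θ = 180/(5.46−1) ≈ 40.4.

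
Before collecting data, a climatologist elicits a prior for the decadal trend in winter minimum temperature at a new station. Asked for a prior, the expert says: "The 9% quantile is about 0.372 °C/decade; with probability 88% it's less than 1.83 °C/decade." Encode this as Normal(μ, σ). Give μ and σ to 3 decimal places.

The p-quantile of Normal(μ,σ) is μ + z_p·σ, with z_{0.09} = -1.341 and z_{0.88} = 1.175.
Eliminate σ: μ = (z₂·x₁ − z₁·x₂)/(z₂ − z₁) = (1.175·0.372 − (-1.341)·1.83)/2.516 = 1.149.
Then σ = (x₂ − x₁)/(z₂ − z₁) = (1.83 − 0.372)/2.516 = 0.580.

μ = 1.149, σ = 0.580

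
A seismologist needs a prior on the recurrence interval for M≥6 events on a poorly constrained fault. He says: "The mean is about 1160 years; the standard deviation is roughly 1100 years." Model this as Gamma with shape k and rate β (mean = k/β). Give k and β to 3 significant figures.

For Gamma(k, rate β): mean = k/β, variance = k/β², so CV = 1/√k.
CV = SD/mean = 1100/1160 = 0.9483, hence k = 1/CV² = 1.11.
Then β = k/mean = 1.11/1160 = 0.000959.

k ≈ 1.11, β ≈ 0.000959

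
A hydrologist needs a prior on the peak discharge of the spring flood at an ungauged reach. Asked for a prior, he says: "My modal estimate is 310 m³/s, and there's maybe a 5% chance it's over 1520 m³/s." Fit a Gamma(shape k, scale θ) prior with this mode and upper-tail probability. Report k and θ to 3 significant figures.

k ≈ 1.95, θ ≈ 326

Gamma(k,θ) with k>1 has mode (k−1)θ, so θ = 310/(k−1).
Need P(X < 1520) = 0.95 with θ tied to k this way. Start at k = 2, θ = 310: P(X<1520) ≈ 0.956.
Too high — lower k to spread out. Iterating converges to k ≈ 1.95.
Then θ = 310/(1.95−1) ≈ 326.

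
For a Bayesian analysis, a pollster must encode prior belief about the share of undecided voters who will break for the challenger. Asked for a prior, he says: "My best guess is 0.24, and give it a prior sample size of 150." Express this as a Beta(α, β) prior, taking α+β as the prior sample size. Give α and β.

Under the effective-sample-size interpretation, Beta(α, β) has prior mean α/(α+β) and prior sample size α+β.
So α+β = 150 and α/(α+β) = 0.24, giving α = 0.24·150 = 36 and β = 150 − 36 = 114.

α = 36, β = 114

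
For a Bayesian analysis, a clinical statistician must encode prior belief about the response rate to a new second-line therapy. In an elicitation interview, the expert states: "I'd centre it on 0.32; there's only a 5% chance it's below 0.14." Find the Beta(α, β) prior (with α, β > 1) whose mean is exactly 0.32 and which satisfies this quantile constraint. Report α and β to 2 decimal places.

α ≈ 4.64, β ≈ 9.85

With mean 0.32 fixed, write α = 0.32s, β = 0.68s where s = α+β.
Need P(θ < 0.14) = 0.05 under Beta(0.32s, 0.68s). Normal approximation: (q−m)/√(m(1−m)/s) ≈ z_{0.05} = -1.64, so s ≈ 0.32·0.68·(-1.64)²/(0.14−0.32)² = 18.2.
At s = 18.2: P(θ<0.14) ≈ 0.031. Adjusting to match 0.05 gives s ≈ 14.49.
So α = 0.32·14.49 ≈ 4.64, β = 0.68·14.49 ≈ 9.85.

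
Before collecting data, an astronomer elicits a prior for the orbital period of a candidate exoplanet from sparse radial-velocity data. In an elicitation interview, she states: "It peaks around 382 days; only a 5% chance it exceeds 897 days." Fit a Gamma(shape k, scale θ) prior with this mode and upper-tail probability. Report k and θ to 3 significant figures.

k ≈ 4.75, θ ≈ 102

Gamma(k,θ) with k>1 has mode (k−1)θ, so θ = 382/(k−1).
Need P(X < 897) = 0.95 with θ tied to k this way. Start at k = 2, θ = 382: P(X<897) ≈ 0.680.
Too low — raise k to concentrate. Iterating converges to k ≈ 4.75.
Then θ = 382/(4.75−1) ≈ 102.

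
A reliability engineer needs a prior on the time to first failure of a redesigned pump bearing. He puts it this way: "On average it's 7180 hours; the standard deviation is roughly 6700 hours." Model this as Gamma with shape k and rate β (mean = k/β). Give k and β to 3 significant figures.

For Gamma(k, rate β): mean = k/β, variance = k/β², so CV = 1/√k.
CV = SD/mean = 6700/7180 = 0.9331, hence k = 1/CV² = 1.15.
Then β = k/mean = 1.15/7180 = 0.00016.

k ≈ 1.15, β ≈ 0.00016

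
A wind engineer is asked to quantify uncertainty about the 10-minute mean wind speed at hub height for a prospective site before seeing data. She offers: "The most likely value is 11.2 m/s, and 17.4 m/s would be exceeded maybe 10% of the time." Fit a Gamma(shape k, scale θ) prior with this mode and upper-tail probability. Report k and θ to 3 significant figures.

Gamma(k,θ) with k>1 has mode (k−1)θ, so θ = 11.2/(k−1).
Need P(X < 17.4) = 0.9 with θ tied to k this way. Start at k = 2, θ = 11.2: P(X<17.4) ≈ 0.460.
Too low — raise k to concentrate. Iterating converges to k ≈ 10.6.
Then θ = 11.2/(10.6−1) ≈ 1.16.

k ≈ 10.6, θ ≈ 1.16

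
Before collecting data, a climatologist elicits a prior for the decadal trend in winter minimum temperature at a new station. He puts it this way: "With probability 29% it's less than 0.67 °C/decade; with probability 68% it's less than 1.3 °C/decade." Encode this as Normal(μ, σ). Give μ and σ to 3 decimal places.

μ = 1.011, σ = 0.617

The p-quantile of Normal(μ,σ) is μ + z_p·σ, with z_{0.29} = -0.5534 and z_{0.68} = 0.4677.
Eliminate σ: μ = (z₂·x₁ − z₁·x₂)/(z₂ − z₁) = (0.4677·0.67 − (-0.5534)·1.3)/1.021 = 1.011.
Then σ = (x₂ − x₁)/(z₂ − z₁) = (1.3 − 0.67)/1.021 = 0.617.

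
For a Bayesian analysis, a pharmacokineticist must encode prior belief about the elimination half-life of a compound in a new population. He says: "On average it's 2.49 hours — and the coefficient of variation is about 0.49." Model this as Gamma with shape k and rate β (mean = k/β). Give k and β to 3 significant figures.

k ≈ 4.16, β ≈ 1.67

For Gamma(k, rate β): mean = k/β, variance = k/β², so CV = 1/√k.
CV = 0.49, hence k = 1/CV² = 4.16.
Then β = k/mean = 4.16/2.49 = 1.67.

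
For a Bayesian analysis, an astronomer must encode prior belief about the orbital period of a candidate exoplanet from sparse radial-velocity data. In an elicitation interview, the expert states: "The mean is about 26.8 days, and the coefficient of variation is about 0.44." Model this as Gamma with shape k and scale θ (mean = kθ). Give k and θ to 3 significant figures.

For Gamma(k, scale θ): mean = kθ, variance = kθ², so CV = 1/√k.
CV = 0.44, hence k = 1/CV² = 5.17.
Then θ = mean/k = 26.8/5.17 = 5.19.

k ≈ 5.17, θ ≈ 5.19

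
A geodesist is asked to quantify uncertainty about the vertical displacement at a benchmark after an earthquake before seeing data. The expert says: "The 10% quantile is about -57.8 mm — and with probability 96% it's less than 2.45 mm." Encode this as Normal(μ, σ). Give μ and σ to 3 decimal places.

For Normal(μ,σ), the p-quantile is μ + z_p·σ. Here z_{0.1} = -1.282, z_{0.96} = 1.751.
So -57.8 = μ − 1.282σ and 2.45 = μ + 1.751σ.
Subtracting: σ = (2.45 − -57.8)/(1.751 − (-1.282)) = 19.870.
Then μ = -57.8 − (-1.282)·19.870 = -32.336.

μ = -32.336, σ = 19.870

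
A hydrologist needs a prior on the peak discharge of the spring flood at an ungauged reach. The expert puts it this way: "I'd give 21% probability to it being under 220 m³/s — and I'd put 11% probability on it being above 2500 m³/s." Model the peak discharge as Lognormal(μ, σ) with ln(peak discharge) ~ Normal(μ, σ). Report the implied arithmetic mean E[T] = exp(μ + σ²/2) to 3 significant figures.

E[T] ≈ 1180 m³/s

If T ~ Lognormal(μ,σ) then ln T ~ Normal(μ,σ), so the p-quantile of ln T is μ + z_p·σ.
ln(220) = 5.394 and ln(2500) = 7.824; z_{0.21} = -0.8064, z_{0.89} = 1.227.
σ = (7.824 − 5.394)/(1.227 − (-0.8064)) = 1.196.
μ = 5.394 − (-0.8064)·1.196 = 6.358.
E[T] = exp(μ + σ²/2) = exp(6.358 + 0.7146) = 1180 m³/s.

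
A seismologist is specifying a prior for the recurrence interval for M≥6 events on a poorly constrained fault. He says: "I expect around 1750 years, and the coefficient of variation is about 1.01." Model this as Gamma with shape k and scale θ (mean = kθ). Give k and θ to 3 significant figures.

For Gamma(k, scale θ): mean = kθ, variance = kθ², so CV = 1/√k.
CV = 1.01, hence k = 1/CV² = 0.98.
Then θ = mean/k = 1750/0.98 = 1790.

k ≈ 0.98, θ ≈ 1790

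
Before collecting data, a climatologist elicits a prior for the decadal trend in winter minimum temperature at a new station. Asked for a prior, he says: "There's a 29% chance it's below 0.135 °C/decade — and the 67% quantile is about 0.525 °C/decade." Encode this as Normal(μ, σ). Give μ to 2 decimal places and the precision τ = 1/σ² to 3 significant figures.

μ = 0.35, τ = 6.49

The p-quantile of Normal(μ,σ) is μ + z_p·σ, with z_{0.29} = -0.5534 and z_{0.67} = 0.4399.
Eliminate σ: μ = (z₂·x₁ − z₁·x₂)/(z₂ − z₁) = (0.4399·0.135 − (-0.5534)·0.525)/0.9933 = 0.35.
Then σ = (x₂ − x₁)/(z₂ − z₁) = (0.525 − 0.135)/0.9933 = 0.39.
Precision τ = 1/σ² = 1/0.3926² = 6.49.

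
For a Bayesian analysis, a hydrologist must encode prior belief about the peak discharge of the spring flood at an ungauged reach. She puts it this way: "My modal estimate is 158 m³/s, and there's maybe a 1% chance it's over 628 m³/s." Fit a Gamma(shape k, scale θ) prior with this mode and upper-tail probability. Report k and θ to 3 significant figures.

Gamma(k,θ) with k>1 has mode (k−1)θ, so θ = 158/(k−1).
Need P(X < 628) = 0.99 with θ tied to k this way. Start at k = 2, θ = 158: P(X<628) ≈ 0.907.
Too low — raise k to concentrate. Iterating converges to k ≈ 3.2.
Then θ = 158/(3.2−1) ≈ 71.9.

k ≈ 3.2, θ ≈ 71.9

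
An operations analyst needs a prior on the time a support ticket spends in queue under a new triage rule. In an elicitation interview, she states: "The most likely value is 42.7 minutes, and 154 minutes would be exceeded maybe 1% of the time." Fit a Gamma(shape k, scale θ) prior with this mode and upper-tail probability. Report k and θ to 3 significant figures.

k ≈ 3.61, θ ≈ 16.3

Gamma(k,θ) with k>1 has mode (k−1)θ, so θ = 42.7/(k−1).
Need P(X < 154) = 0.99 with θ tied to k this way. Start at k = 2, θ = 42.7: P(X<154) ≈ 0.875.
Too low — raise k to concentrate. Iterating converges to k ≈ 3.61.
Then θ = 42.7/(3.61−1) ≈ 16.3.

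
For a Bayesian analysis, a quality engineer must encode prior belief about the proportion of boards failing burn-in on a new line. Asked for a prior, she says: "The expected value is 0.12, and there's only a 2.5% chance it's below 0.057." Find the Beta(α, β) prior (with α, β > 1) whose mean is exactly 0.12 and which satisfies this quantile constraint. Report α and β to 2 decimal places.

With mean 0.12 fixed, write α = 0.12s, β = 0.88s where s = α+β.
Need P(θ < 0.057) = 0.025 under Beta(0.12s, 0.88s). Normal approximation: (q−m)/√(m(1−m)/s) ≈ z_{0.025} = -1.96, so s ≈ 0.12·0.88·(-1.96)²/(0.057−0.12)² = 102.2.
At s = 102.2: P(θ<0.057) ≈ 0.010. Adjusting to match 0.025 gives s ≈ 74.56.
So α = 0.12·74.56 ≈ 8.95, β = 0.88·74.56 ≈ 65.62.

α ≈ 8.95, β ≈ 65.62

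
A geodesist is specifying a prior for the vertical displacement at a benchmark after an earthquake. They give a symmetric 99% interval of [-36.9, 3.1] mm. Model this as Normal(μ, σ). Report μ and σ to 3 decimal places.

A symmetric 99% interval runs μ ± z·σ with z = 2.576.
Half-width = 20, so σ = 20/2.576 = 7.764.
μ is the interval midpoint, -16.900.

μ = -16.900, σ = 7.764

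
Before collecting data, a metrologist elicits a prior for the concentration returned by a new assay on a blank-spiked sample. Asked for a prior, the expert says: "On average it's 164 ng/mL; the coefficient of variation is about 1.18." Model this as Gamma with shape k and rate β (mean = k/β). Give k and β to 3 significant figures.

k ≈ 0.718, β ≈ 0.00438

For Gamma(k, rate β): mean = k/β, variance = k/β², so CV = 1/√k.
CV = 1.18, hence k = 1/CV² = 0.718.
Then β = k/mean = 0.718/164 = 0.00438.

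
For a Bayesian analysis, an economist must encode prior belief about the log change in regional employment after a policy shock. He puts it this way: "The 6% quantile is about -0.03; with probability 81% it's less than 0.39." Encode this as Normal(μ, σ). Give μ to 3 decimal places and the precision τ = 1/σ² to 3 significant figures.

μ = 0.238, τ = 33.5

For Normal(μ,σ), the p-quantile is μ + z_p·σ. Here z_{0.06} = -1.555, z_{0.81} = 0.8779.
So -0.03 = μ − 1.555σ and 0.39 = μ + 0.8779σ.
Subtracting: σ = (0.39 − -0.03)/(0.8779 − (-1.555)) = 0.173.
Then μ = -0.03 − (-1.555)·0.173 = 0.238.
Precision τ = 1/σ² = 1/0.1726² = 33.5.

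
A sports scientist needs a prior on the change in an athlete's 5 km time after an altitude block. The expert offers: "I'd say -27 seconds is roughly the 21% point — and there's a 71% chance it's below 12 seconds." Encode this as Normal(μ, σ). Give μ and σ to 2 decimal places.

For Normal(μ,σ), the p-quantile is μ + z_p·σ. Here z_{0.21} = -0.8064, z_{0.71} = 0.5534.
So -27 = μ − 0.8064σ and 12 = μ + 0.5534σ.
Subtracting: σ = (12 − -27)/(0.5534 − (-0.8064)) = 28.68.
Then μ = -27 − (-0.8064)·28.68 = -3.87.

μ = -3.87, σ = 28.68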